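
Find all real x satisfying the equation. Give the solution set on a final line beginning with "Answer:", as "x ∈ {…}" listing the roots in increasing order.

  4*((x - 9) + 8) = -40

Step 1. [4*((x - 9) + 8) = -40] divide by the outer 4 ⇒ div: (x - 9) + 8 = -10.
Step 2. [(x - 9) + 8 = -10] +8 is outermost — subtract 8 both sides. So sub: x - 9 = -18.
Step 3. [x - 9 = -18] 9 comes off first (add 9), so sub: x = -9.

Answer: x ∈ {-9}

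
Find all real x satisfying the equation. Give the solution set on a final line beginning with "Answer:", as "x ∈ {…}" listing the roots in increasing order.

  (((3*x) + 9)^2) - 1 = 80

Step 1. [(((3*x) + 9)^2) - 1 = 80] add 1: x sits inside (… - 1) ⇒ sub: ((3*x) + 9)^2 = 81.
Step 2. [((3*x) + 9)^2 = 81] 81 ≥ 0, LHS is (·)² — take ±√, so sqrt: (3*x) + 9 = 9 or -9.
Step 3. [(3*x) + 9 = 9 or -9] 3 divides every term; factor it out. So factor: x + 3 = 3 or -3.
Step 4. [x + 3 = 3 or -3] subtract 3: x sits inside (… + 3). So sub: x = 0 or -6.

Answer: x ∈ {-6, 0}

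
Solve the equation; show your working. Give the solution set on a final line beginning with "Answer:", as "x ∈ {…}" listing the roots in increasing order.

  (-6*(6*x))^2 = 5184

Step 1. [(-6*(6*x))^2 = 5184] 5184 ≥ 0, LHS is (·)² — take ±√ ⇒ sqrt: -6*(6*x) = 72 or -72.
Step 2. [-6*(6*x) = 72 or -72] LHS = -6·(…); ÷-6 both sides. So div: 6*x = -12 or 12.
Step 3. [6*x = -12 or 12] 6·(inner) — divide through by 6, so div: x = -2 or 2.

Answer: x ∈ {-2, 2}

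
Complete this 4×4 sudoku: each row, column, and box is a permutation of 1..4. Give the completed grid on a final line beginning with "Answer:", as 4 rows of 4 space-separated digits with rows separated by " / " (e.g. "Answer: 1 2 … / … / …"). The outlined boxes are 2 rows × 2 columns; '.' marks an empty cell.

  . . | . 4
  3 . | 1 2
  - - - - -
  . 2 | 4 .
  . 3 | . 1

Step 1. [r1c2∈{1}] nothing but 1 survives at r1c2 ⇒ r1c2=1.
Step 2. [r1c1∈{2}] r1c1 is down to just 2, so r1c1=2.
Step 3. [r3c1∈{1}] only 1 remains possible at r3c1 ⇒ r3c1=1.
Step 4. [r1c3∈{3}] r1c3 has the single candidate 3 ⇒ r1c3=3.
Step 5. [r4c1∈{4}] r4c1's peers cover all but 4. So r4c1=4.
Step 6. [r2c2∈{4}] r2c2's peers cover all but 4 ⇒ r2c2=4.
Step 7. [r4c3∈{2}] r4c3's peers cover all but 2, so r4c3=2.
Step 8. [r3c4∈{3}] nothing but 3 survives at r3c4, so r3c4=3.

Answer: 2 1 3 4 / 3 4 1 2 / 1 2 4 3 / 4 3 2 1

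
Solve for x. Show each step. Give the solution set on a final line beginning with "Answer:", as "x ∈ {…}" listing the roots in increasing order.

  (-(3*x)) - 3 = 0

Step 1. [(-(3*x)) - 3 = 0] the outer -3 inverts by adding 3 ⇒ sub: -(3*x) = 3.
Step 2. [-(3*x) = 3] flip signs both sides. So neg: 3*x = -3.
Step 3. [3*x = -3] 3·(inner) — divide through by 3 ⇒ div: x = -1.

Answer: x ∈ {-1}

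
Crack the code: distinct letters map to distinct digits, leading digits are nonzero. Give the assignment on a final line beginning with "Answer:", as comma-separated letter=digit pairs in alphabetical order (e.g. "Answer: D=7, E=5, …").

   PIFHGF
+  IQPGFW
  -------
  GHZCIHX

Step 1. [col 1: F + W ≡ X (mod 10)] column 1 (F + W ≡ X (mod 10), carry-in 0) doesn't pin F yet; pick F=5 and continue, so F=5.
Step 2. [col 1: F + W ≡ X (mod 10)] several values work for W in column 1 (F + W ≡ X (mod 10), carry-in 0); try W=4, so W=4.
Step 3. [col 1: F + W ≡ X (mod 10)] column 1 reads F+W+carry(0)=X with F=5, W=4; with digits 4,5 already taken and all letters distinct, the only value for X is 9. So X=9.
Step 4. [col 2: G + F ≡ H (mod 10)] no forcing yet in column 2 (carry-in 0); H=6 is free and consistent — try it ⇒ H=6.
Step 5. [col 2: G + F ≡ H (mod 10)] column 2: given F=5, H=6, carry-in 0, and digits 4,5,6,9 already taken and all letters distinct, G+F≡H (mod 10) forces G=1, so G=1.
Step 6. [col 3: H + G ≡ I (mod 10)] column 3 reads H+G+carry(0)=I with H=6, G=1; with digits 1,4,5,6,9 already taken and all letters distinct, the only value for I is 7 ⇒ I=7.
Step 7. [col 4: F + P ≡ C (mod 10)] column 4 (F + P ≡ C (mod 10), carry-in 0) doesn't pin C yet; pick C=3 and continue, so C=3.
Step 8. [col 4: F + P ≡ C (mod 10)] in column 4 we have F+P≡C with carry-in 0; given F=5, C=3 and digits 1,3,4,5,6,7,9 already taken and all letters distinct, that pins P to 8, so P=8.
Step 9. [col 5: I + Q ≡ Z (mod 10)] column 5: given I=7, carry-in 1, and digits 1,3,4,5,6,7,8,9 already taken and all letters distinct, I+Q≡Z (mod 10) forces Q=2. So Q=2.
Step 10. [col 5: I + Q ≡ Z (mod 10)] column 5: given I=7, Q=2, carry-in 1, and digits 1,2,3,4,5,6,7,8,9 already taken and all letters distinct, I+Q≡Z (mod 10) forces Z=0. So Z=0.

Answer: C=3, F=5, G=1, H=6, I=7, P=8, Q=2, W=4, X=9, Z=0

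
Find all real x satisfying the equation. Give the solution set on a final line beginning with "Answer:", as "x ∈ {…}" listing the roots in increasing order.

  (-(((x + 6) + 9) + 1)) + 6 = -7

Step 1. [(-(((x + 6) + 9) + 1)) + 6 = -7] 6 comes off first (subtract 6). So sub: -(((x + 6) + 9) + 1) = -13.
Step 2. [-(((x + 6) + 9) + 1) = -13] leading − — multiply by −1, so neg: ((x + 6) + 9) + 1 = 13.
Step 3. [((x + 6) + 9) + 1 = 13] subtract 1: x sits inside (… + 1). So sub: (x + 6) + 9 = 12.
Step 4. [(x + 6) + 9 = 12] +9 is outermost — subtract 9 both sides ⇒ sub: x + 6 = 3.
Step 5. [x + 6 = 3] 6 comes off first (subtract 6). So sub: x = -3.

Answer: x ∈ {-3}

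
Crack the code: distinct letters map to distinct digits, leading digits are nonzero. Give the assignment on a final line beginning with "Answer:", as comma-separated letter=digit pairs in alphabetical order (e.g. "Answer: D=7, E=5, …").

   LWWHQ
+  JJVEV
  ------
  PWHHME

Step 1. [col 1: Q + V ≡ E (mod 10)] several values work for V in column 1 (Q + V ≡ E (mod 10), carry-in 0); try V=9 ⇒ V=9.
Step 2. [P] P is the leading digit of a 6-digit sum of two 5-digit numbers; the final carry is exactly 1, so P=1.
Step 3. [col 1: Q + V ≡ E (mod 10)] several values work for E in column 1 (Q + V ≡ E (mod 10), carry-in 0); try E=2. So E=2.
Step 4. [col 1: Q + V ≡ E (mod 10)] column 1: given V=9, E=2, carry-in 0, and digits 1,2,9 already taken and all letters distinct, Q+V≡E (mod 10) forces Q=3, so Q=3.
Step 5. [col 2: H + E ≡ M (mod 10)] M=7 is one option consistent with column 2 (H + E ≡ M (mod 10), carry-in 1) — take it. So M=7.
Step 6. [col 2: H + E ≡ M (mod 10)] column 2: given E=2, M=7, carry-in 1, and digits 1,2,3,7,9 already taken and all letters distinct, H+E≡M (mod 10) forces H=4. So H=4.
Step 7. [col 3: W + V ≡ H (mod 10)] column 3 reads W+V+carry(0)=H with V=9, H=4; with digits 1,2,3,4,7,9 already taken and all letters distinct, the only value for W is 5. So W=5.
Step 8. [col 4: W + J ≡ H (mod 10)] column 4 reads W+J+carry(1)=H with W=5, H=4; with digits 1,2,3,4,5,7,9 already taken and all letters distinct, the only value for J is 8. So J=8.
Step 9. [col 5: L + J ≡ W (mod 10)] column 5 reads L+J+carry(1)=W with J=8, W=5; with digits 1,2,3,4,5,7,8,9 already taken and all letters distinct, the only value for L is 6, so L=6.

Answer: E=2, H=4, J=8, L=6, M=7, P=1, Q=3, V=9, W=5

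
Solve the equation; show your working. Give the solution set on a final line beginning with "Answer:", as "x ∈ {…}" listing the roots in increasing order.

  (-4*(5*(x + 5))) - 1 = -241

Step 1. [(-4*(5*(x + 5))) - 1 = -241] peel the -1: add 1 from each side, so sub: -4*(5*(x + 5)) = -240.
Step 2. [-4*(5*(x + 5)) = -240] LHS = -4·(…); ÷-4 both sides, so div: 5*(x + 5) = 60.
Step 3. [5*(x + 5) = 60] leading coefficient 5: divide by 5. So div: x + 5 = 12.
Step 4. [x + 5 = 12] subtract 5: x sits inside (… + 5). So sub: x = 7.

Answer: x ∈ {7}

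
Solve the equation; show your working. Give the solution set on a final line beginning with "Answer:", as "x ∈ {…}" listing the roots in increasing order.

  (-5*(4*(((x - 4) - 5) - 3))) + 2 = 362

Step 1. [(-5*(4*(((x - 4) - 5) - 3))) + 2 = 362] +2 is outermost — subtract 2 both sides. So sub: -5*(4*(((x - 4) - 5) - 3)) = 360.
Step 2. [-5*(4*(((x - 4) - 5) - 3)) = 360] -5·(inner) — divide through by -5 ⇒ div: 4*(((x - 4) - 5) - 3) = -72.
Step 3. [4*(((x - 4) - 5) - 3) = -72] divide by the outer 4 ⇒ div: ((x - 4) - 5) - 3 = -18.
Step 4. [((x - 4) - 5) - 3 = -18] peel the -3: add 3 from each side. So sub: (x - 4) - 5 = -15.
Step 5. [(x - 4) - 5 = -15] peel the -5: add 5 from each side, so sub: x - 4 = -10.
Step 6. [x - 4 = -10] 4 comes off first (add 4) ⇒ sub: x = -6.

Answer: x ∈ {-6}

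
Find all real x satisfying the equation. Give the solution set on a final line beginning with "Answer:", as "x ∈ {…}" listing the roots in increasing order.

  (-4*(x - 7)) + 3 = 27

Step 1. [(-4*(x - 7)) + 3 = 27] 3 comes off first (subtract 3). So sub: -4*(x - 7) = 24.
Step 2. [-4*(x - 7) = 24] leading coefficient -4: divide by -4. So div: x - 7 = -6.
Step 3. [x - 7 = -6] add 7: x sits inside (… - 7), so sub: x = 1.

Answer: x ∈ {1}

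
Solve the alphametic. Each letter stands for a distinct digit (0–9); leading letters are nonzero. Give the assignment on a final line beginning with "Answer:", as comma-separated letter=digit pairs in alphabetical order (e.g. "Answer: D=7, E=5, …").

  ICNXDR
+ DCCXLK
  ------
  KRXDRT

Step 1. [col 1: R + K ≡ T (mod 10)] no forcing yet in column 1 (carry-in 0); R=5 is free and consistent — try it, so R=5.
Step 2. [col 1: R + K ≡ T (mod 10)] column 1 (R + K ≡ T (mod 10), carry-in 0) doesn't pin T yet; pick T=9 and continue, so T=9.
Step 3. [col 1: R + K ≡ T (mod 10)] in column 1 we have R+K≡T with carry-in 0; given R=5, T=9 and digits 5,9 already taken and all letters distinct, that pins K to 4 ⇒ K=4.
Step 4. [col 2: D + L ≡ R (mod 10)] column 2 (D + L ≡ R (mod 10), carry-in 0) doesn't pin L yet; pick L=3 and continue. So L=3.
Step 5. [col 2: D + L ≡ R (mod 10)] column 2 reads D+L+carry(0)=R with L=3, R=5; with digits 3,4,5,9 already taken and all letters distinct, the only value for D is 2 ⇒ D=2.
Step 6. [col 3: X + X ≡ D (mod 10)] no forcing yet in column 3 (carry-in 0); X=6 is free and consistent — try it ⇒ X=6.
Step 7. [col 4: N + C ≡ X (mod 10)] column 4 (N + C ≡ X (mod 10), carry-in 1) doesn't pin C yet; pick C=7 and continue ⇒ C=7.
Step 8. [col 4: N + C ≡ X (mod 10)] column 4 reads N+C+carry(1)=X with C=7, X=6; with digits 2,3,4,5,6,7,9 already taken and all letters distinct, the only value for N is 8. So N=8.
Step 9. [col 6: I + D ≡ K (mod 10)] column 6: given D=2, K=4, carry-in 1, and digits 2,3,4,5,6,7,8,9 already taken and all letters distinct, I+D≡K (mod 10) forces I=1. So I=1.

Answer: C=7, D=2, I=1, K=4, L=3, N=8, R=5, T=9, X=6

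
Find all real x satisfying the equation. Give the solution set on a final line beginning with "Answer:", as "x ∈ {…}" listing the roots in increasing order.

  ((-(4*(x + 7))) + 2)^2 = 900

Step 1. [((-(4*(x + 7))) + 2)^2 = 900] √ both sides: 900 ≥ 0 gives two branches, so sqrt: (-(4*(x + 7))) + 2 = 30 or -30.
Step 2. [(-(4*(x + 7))) + 2 = 30 or -30] subtract 2: x sits inside (… + 2). So sub: -(4*(x + 7)) = 28 or -32.
Step 3. [-(4*(x + 7)) = 28 or -32] flip signs both sides. So neg: 4*(x + 7) = -28 or 32.
Step 4. [4*(x + 7) = -28 or 32] divide by the outer 4, so div: x + 7 = -7 or 8.
Step 5. [x + 7 = -7 or 8] the outer +7 inverts by subtracting 7. So sub: x = -14 or 1.

Answer: x ∈ {-14, 1}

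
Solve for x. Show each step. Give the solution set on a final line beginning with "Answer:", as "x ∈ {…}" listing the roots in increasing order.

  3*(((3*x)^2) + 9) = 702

Step 1. [3*(((3*x)^2) + 9) = 702] LHS = 3·(…); ÷3 both sides. So div: ((3*x)^2) + 9 = 234.
Step 2. [((3*x)^2) + 9 = 234] 9 comes off first (subtract 9), so sub: (3*x)^2 = 225.
Step 3. [(3*x)^2 = 225] LHS squared, RHS 225 ≥ 0: apply √ (±) ⇒ sqrt: 3*x = 15 or -15.
Step 4. [3*x = 15 or -15] leading coefficient 3: divide by 3 ⇒ div: x = 5 or -5.

Answer: x ∈ {-5, 5}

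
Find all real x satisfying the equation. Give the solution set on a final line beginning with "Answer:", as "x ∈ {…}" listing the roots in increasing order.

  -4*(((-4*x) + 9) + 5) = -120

Step 1. [-4*(((-4*x) + 9) + 5) = -120] LHS = -4·(…); ÷-4 both sides, so div: ((-4*x) + 9) + 5 = 30.
Step 2. [((-4*x) + 9) + 5 = 30] subtract 5: x sits inside (… + 5). So sub: (-4*x) + 9 = 25.
Step 3. [(-4*x) + 9 = 25] +9 is outermost — subtract 9 both sides, so sub: -4*x = 16.
Step 4. [-4*x = 16] leading coefficient -4: divide by -4, so div: x = -4.

Answer: x ∈ {-4}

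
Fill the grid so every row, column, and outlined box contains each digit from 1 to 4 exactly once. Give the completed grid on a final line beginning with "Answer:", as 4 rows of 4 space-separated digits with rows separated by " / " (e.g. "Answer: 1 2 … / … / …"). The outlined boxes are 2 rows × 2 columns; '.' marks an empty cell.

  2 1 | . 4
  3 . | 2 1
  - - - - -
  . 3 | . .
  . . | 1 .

Step 1. [r4c2∈{2,4}] col 2 places 2 nowhere but r4c2. So r4c2=2.
Step 2. [r3c1∈{1,4}] across row 3, 1 lands solely at r3c1. So r3c1=1.
Step 3. [r2c2∈{4}] r2c2 has the single candidate 4 ⇒ r2c2=4.
Step 4. [r3c3∈{4}] r3c3 is down to just 4 ⇒ r3c3=4.
Step 5. [r4c4∈{3}] only 3 remains possible at r4c4, so r4c4=3.
Step 6. [r3c4∈{2}] r3c4's peers cover all but 2, so r3c4=2.
Step 7. [r1c3∈{3}] r1c3 is down to just 3, so r1c3=3.
Step 8. [r4c1∈{4}] r4c1 has the single candidate 4, so r4c1=4.

Answer: 2 1 3 4 / 3 4 2 1 / 1 3 4 2 / 4 2 1 3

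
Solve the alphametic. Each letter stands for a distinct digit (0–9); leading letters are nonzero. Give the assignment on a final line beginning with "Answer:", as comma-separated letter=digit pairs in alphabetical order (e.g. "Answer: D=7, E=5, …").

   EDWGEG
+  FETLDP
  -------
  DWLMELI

Step 1. [col 1: G + P ≡ I (mod 10)] no forcing yet in column 1 (carry-in 0); P=6 is free and consistent — try it, so P=6.
Step 2. [col 1: G + P ≡ I (mod 10)] column 1 (G + P ≡ I (mod 10), carry-in 0) doesn't pin G yet; pick G=8 and continue. So G=8.
Step 3. [col 1: G + P ≡ I (mod 10)] from column 1 (G=8, P=6, carry-in 0, digits 6,8 already taken and all letters distinct): I must equal 4, so I=4.
Step 4. [col 2: E + D ≡ L (mod 10)] several values work for L in column 2 (E + D ≡ L (mod 10), carry-in 1); try L=5. So L=5.
Step 5. [col 2: E + D ≡ L (mod 10)] column 2 (E + D ≡ L (mod 10), carry-in 1) doesn't pin E yet; pick E=3 and continue. So E=3.
Step 6. [col 2: E + D ≡ L (mod 10)] column 2 reads E+D+carry(1)=L with E=3, L=5; with digits 3,4,5,6,8 already taken and all letters distinct, the only value for D is 1, so D=1.
Step 7. [col 4: W + T ≡ M (mod 10)] from column 4 (nothing yet, carry-in 1, digits 1,3,4,5,6,8 already taken and all letters distinct): M must equal 0, so M=0.
Step 8. [col 4: W + T ≡ M (mod 10)] column 4 (W + T ≡ M (mod 10), carry-in 1) doesn't pin T yet; pick T=7 and continue ⇒ T=7.
Step 9. [col 4: W + T ≡ M (mod 10)] column 4: given T=7, M=0, carry-in 1, and digits 0,1,3,4,5,6,7,8 already taken and all letters distinct, W+T≡M (mod 10) forces W=2. So W=2.
Step 10. [col 6: E + F ≡ W (mod 10)] in column 6 we have E+F≡W with carry-in 0; given E=3, W=2 and digits 0,1,2,3,4,5,6,7,8 already taken and all letters distinct, that pins F to 9, so F=9.

Answer: D=1, E=3, F=9, G=8, I=4, L=5, M=0, P=6, T=7, W=2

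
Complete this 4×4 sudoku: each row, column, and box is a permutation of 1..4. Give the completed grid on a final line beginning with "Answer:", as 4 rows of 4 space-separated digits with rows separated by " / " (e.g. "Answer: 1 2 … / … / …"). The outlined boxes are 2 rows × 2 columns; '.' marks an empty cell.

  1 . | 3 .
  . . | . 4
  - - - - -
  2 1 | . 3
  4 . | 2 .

Step 1. [r2c2∈{2,3}] r2c2 is the only open cell in row 2 admitting 2. So r2c2=2.
Step 2. [r4c2∈{3}] r4c2 has the single candidate 3 ⇒ r4c2=3.
Step 3. [r1c2∈{4}] nothing but 4 survives at r1c2. So r1c2=4.
Step 4. [r4c4∈{1}] r4c4 is down to just 1. So r4c4=1.
Step 5. [r2c1∈{3}] only 3 remains possible at r2c1, so r2c1=3.
Step 6. [r3c3∈{4}] nothing but 4 survives at r3c3, so r3c3=4.
Step 7. [r2c3∈{1}] r2c3's peers cover all but 1. So r2c3=1.
Step 8. [r1c4∈{2}] r1c4 has the single candidate 2 ⇒ r1c4=2.

Answer: 1 4 3 2 / 3 2 1 4 / 2 1 4 3 / 4 3 2 1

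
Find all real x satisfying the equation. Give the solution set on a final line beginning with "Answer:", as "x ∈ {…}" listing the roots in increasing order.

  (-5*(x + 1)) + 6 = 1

Step 1. [(-5*(x + 1)) + 6 = 1] the outer +6 inverts by subtracting 6, so sub: -5*(x + 1) = -5.
Step 2. [-5*(x + 1) = -5] divide by the outer -5, so div: x + 1 = 1.
Step 3. [x + 1 = 1] 1 comes off first (subtract 1) ⇒ sub: x = 0.

Answer: x ∈ {0}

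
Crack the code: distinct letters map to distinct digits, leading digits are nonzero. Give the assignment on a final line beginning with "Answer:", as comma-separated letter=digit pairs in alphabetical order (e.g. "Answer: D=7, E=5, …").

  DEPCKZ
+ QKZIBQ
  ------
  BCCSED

Step 1. [col 1: Z + Q ≡ D (mod 10)] several values work for Q in column 1 (Z + Q ≡ D (mod 10), carry-in 0); try Q=3. So Q=3.
Step 2. [col 1: Z + Q ≡ D (mod 10)] no forcing yet in column 1 (carry-in 0); D=1 is free and consistent — try it, so D=1.
Step 3. [col 1: Z + Q ≡ D (mod 10)] column 1: given Q=3, D=1, carry-in 0, and digits 1,3 already taken and all letters distinct, Z+Q≡D (mod 10) forces Z=8. So Z=8.
Step 4. [col 2: K + B ≡ E (mod 10)] E=7 is one option consistent with column 2 (K + B ≡ E (mod 10), carry-in 1) — take it ⇒ E=7.
Step 5. [col 2: K + B ≡ E (mod 10)] no forcing yet in column 2 (carry-in 1); B=4 is free and consistent — try it, so B=4.
Step 6. [col 2: K + B ≡ E (mod 10)] column 2 reads K+B+carry(1)=E with B=4, E=7; with digits 1,3,4,7,8 already taken and all letters distinct, the only value for K is 2 ⇒ K=2.
Step 7. [col 3: C + I ≡ S (mod 10)] from column 3 (nothing yet, carry-in 0, digits 1,2,3,4,7,8 already taken and all letters distinct): S must equal 5. So S=5.
Step 8. [col 3: C + I ≡ S (mod 10)] column 3 (C + I ≡ S (mod 10), carry-in 0) doesn't pin C yet; pick C=9 and continue. So C=9.
Step 9. [col 3: C + I ≡ S (mod 10)] from column 3 (C=9, S=5, carry-in 0, digits 1,2,3,4,5,7,8,9 already taken and all letters distinct): I must equal 6, so I=6.
Step 10. [col 4: P + Z ≡ C (mod 10)] column 4 reads P+Z+carry(1)=C with Z=8, C=9; with digits 1,2,3,4,5,6,7,8,9 already taken and all letters distinct, the only value for P is 0. So P=0.

Answer: B=4, C=9, D=1, E=7, I=6, K=2, P=0, Q=3, S=5, Z=8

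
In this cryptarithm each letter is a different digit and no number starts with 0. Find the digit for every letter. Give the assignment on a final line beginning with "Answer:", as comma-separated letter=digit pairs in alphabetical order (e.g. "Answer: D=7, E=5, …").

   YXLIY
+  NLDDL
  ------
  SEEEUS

Step 1. [col 1: Y + L ≡ S (mod 10)] column 1 (Y + L ≡ S (mod 10), carry-in 0) doesn't pin L yet; pick L=7 and continue ⇒ L=7.
Step 2. [col 1: Y + L ≡ S (mod 10)] S=1 is one option consistent with column 1 (Y + L ≡ S (mod 10), carry-in 0) — take it. So S=1.
Step 3. [col 1: Y + L ≡ S (mod 10)] in column 1 we have Y+L≡S with carry-in 0; given L=7, S=1 and digits 1,7 already taken and all letters distinct, that pins Y to 4, so Y=4.
Step 4. [col 2: I + D ≡ U (mod 10)] column 2 (I + D ≡ U (mod 10), carry-in 1) doesn't pin D yet; pick D=6 and continue, so D=6.
Step 5. [col 2: I + D ≡ U (mod 10)] several values work for U in column 2 (I + D ≡ U (mod 10), carry-in 1); try U=9 ⇒ U=9.
Step 6. [col 2: I + D ≡ U (mod 10)] column 2: given D=6, U=9, carry-in 1, and digits 1,4,6,7,9 already taken and all letters distinct, I+D≡U (mod 10) forces I=2. So I=2.
Step 7. [col 3: L + D ≡ E (mod 10)] column 3: given L=7, D=6, carry-in 0, and digits 1,2,4,6,7,9 already taken and all letters distinct, L+D≡E (mod 10) forces E=3 ⇒ E=3.
Step 8. [col 4: X + L ≡ E (mod 10)] column 4: given L=7, E=3, carry-in 1, and digits 1,2,3,4,6,7,9 already taken and all letters distinct, X+L≡E (mod 10) forces X=5. So X=5.
Step 9. [col 5: Y + N ≡ E (mod 10)] column 5 reads Y+N+carry(1)=E with Y=4, E=3; with digits 1,2,3,4,5,6,7,9 already taken and all letters distinct, the only value for N is 8, so N=8.

Answer: D=6, E=3, I=2, L=7, N=8, S=1, U=9, X=5, Y=4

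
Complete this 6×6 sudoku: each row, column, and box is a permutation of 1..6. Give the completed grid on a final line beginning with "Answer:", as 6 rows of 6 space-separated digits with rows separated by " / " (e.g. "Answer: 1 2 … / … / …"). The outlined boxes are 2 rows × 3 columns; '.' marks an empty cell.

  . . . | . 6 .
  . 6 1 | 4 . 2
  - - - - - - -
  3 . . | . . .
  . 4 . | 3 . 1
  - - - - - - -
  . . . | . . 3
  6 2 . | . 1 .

Step 1. [r1c6∈{5}] only 5 remains possible at r1c6, so r1c6=5.
Step 2. [r6c4∈{5}] r6c4's peers cover all but 5 ⇒ r6c4=5.
Step 3. [r4c3∈{2,5,6}] 6 has one home in row 4: r4c3. So r4c3=6.
Step 4. [r5c1∈{1,4,5}] r5c1 is the only open cell in col 1 admitting 1 ⇒ r5c1=1.
Step 5. [r6c6∈{4}] r6c6 is down to just 4 ⇒ r6c6=4.
Step 6. [r5c5∈{2}] only 2 remains possible at r5c5. So r5c5=2.
Step 7. [r4c1∈{2,5}] row 4 places 2 nowhere but r4c1. So r4c1=2.
Step 8. [r3c3∈{5}] r3c3 is down to just 5 ⇒ r3c3=5.
Step 9. [r1c3∈{2,3,4}] in row 1, 2 fits only at r1c3. So r1c3=2.
Step 10. [r3c4∈{2,6}] in row 3, 2 fits only at r3c4. So r3c4=2.
Step 11. [r6c3∈{3}] r6c3's peers cover all but 3. So r6c3=3.
Step 12. [r1c4∈{1}] nothing but 1 survives at r1c4. So r1c4=1.
Step 13. [r2c5∈{3}] r2c5 is down to just 3. So r2c5=3.
Step 14. [r1c1∈{4}] r1c1 has the single candidate 4, so r1c1=4.
Step 15. [r5c2∈{5}] r5c2 has the single candidate 5. So r5c2=5.
Step 16. [r2c1∈{5}] nothing but 5 survives at r2c1. So r2c1=5.
Step 17. [r1c2∈{3}] r1c2 has the single candidate 3. So r1c2=3.
Step 18. [r4c5∈{5}] r4c5 is down to just 5 ⇒ r4c5=5.
Step 19. [r5c4∈{6}] nothing but 6 survives at r5c4 ⇒ r5c4=6.
Step 20. [r3c2∈{1}] nothing but 1 survives at r3c2, so r3c2=1.
Step 21. [r3c6∈{6}] only 6 remains possible at r3c6, so r3c6=6.
Step 22. [r3c5∈{4}] only 4 remains possible at r3c5. So r3c5=4.
Step 23. [r5c3∈{4}] r5c3's peers cover all but 4. So r5c3=4.

Answer: 4 3 2 1 6 5 / 5 6 1 4 3 2 / 3 1 5 2 4 6 / 2 4 6 3 5 1 / 1 5 4 6 2 3 / 6 2 3 5 1 4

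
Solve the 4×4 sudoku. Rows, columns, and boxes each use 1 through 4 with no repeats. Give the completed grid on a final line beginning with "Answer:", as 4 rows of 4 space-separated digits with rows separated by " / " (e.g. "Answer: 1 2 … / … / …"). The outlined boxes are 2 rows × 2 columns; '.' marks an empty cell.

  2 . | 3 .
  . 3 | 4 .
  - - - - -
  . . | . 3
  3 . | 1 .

Step 1. [r1c2∈{1,4}] across row 1, 4 lands solely at r1c2, so r1c2=4.
Step 2. [r4c2∈{2}] nothing but 2 survives at r4c2, so r4c2=2.
Step 3. [r2c1∈{1}] nothing but 1 survives at r2c1 ⇒ r2c1=1.
Step 4. [r4c4∈{4}] r4c4 has the single candidate 4 ⇒ r4c4=4.
Step 5. [r3c3∈{2}] r3c3 has the single candidate 2. So r3c3=2.
Step 6. [r3c1∈{4}] only 4 remains possible at r3c1. So r3c1=4.
Step 7. [r1c4∈{1}] r1c4 is down to just 1 ⇒ r1c4=1.
Step 8. [r3c2∈{1}] nothing but 1 survives at r3c2, so r3c2=1.
Step 9. [r2c4∈{2}] r2c4 is down to just 2 ⇒ r2c4=2.

Answer: 2 4 3 1 / 1 3 4 2 / 4 1 2 3 / 3 2 1 4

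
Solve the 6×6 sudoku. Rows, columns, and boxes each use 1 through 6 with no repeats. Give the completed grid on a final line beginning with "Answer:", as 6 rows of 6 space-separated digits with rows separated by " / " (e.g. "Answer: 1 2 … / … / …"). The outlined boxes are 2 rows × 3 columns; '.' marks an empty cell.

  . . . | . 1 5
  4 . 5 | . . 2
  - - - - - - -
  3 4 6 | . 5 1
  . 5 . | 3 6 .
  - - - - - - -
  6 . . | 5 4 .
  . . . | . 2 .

Step 1. [r2c2∈{1,3,6}] r2c2 is the only open cell in row 2 admitting 1. So r2c2=1.
Step 2. [r5c3∈{1,2,3}] row 5 places 1 nowhere but r5c3, so r5c3=1.
Step 3. [r6c2∈{3}] r6c2's peers cover all but 3. So r6c2=3.
Step 4. [r1c1∈{2}] r1c1 is down to just 2, so r1c1=2.
Step 5. [r2c4∈{6}] r2c4 is down to just 6 ⇒ r2c4=6.
Step 6. [r6c1∈{5}] r6c1 has the single candidate 5. So r6c1=5.
Step 7. [r4c6∈{4}] r4c6 has the single candidate 4. So r4c6=4.
Step 8. [r6c3∈{4}] nothing but 4 survives at r6c3 ⇒ r6c3=4.
Step 9. [r1c4∈{4}] r1c4's peers cover all but 4. So r1c4=4.
Step 10. [r5c2∈{2}] nothing but 2 survives at r5c2, so r5c2=2.
Step 11. [r1c2∈{6}] r1c2's peers cover all but 6 ⇒ r1c2=6.
Step 12. [r6c4∈{1}] only 1 remains possible at r6c4. So r6c4=1.
Step 13. [r4c3∈{2}] r4c3 is down to just 2 ⇒ r4c3=2.
Step 14. [r6c6∈{6}] only 6 remains possible at r6c6. So r6c6=6.
Step 15. [r1c3∈{3}] nothing but 3 survives at r1c3. So r1c3=3.
Step 16. [r4c1∈{1}] r4c1 is down to just 1. So r4c1=1.
Step 17. [r3c4∈{2}] r3c4's peers cover all but 2 ⇒ r3c4=2.
Step 18. [r5c6∈{3}] r5c6's peers cover all but 3. So r5c6=3.
Step 19. [r2c5∈{3}] only 3 remains possible at r2c5 ⇒ r2c5=3.

Answer: 2 6 3 4 1 5 / 4 1 5 6 3 2 / 3 4 6 2 5 1 / 1 5 2 3 6 4 / 6 2 1 5 4 3 / 5 3 4 1 2 6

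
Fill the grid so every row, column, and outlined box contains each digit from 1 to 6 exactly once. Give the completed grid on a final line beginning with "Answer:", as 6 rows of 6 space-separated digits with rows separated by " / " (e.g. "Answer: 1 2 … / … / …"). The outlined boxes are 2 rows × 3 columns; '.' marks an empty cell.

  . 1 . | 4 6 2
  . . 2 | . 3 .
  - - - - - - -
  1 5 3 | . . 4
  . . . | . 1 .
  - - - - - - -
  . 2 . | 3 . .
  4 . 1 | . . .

Step 1. [r3c4∈{2,6}] in row 3, 6 fits only at r3c4 ⇒ r3c4=6.
Step 2. [r1c3∈{5}] only 5 remains possible at r1c3 ⇒ r1c3=5.
Step 3. [r5c3∈{6}] r5c3's peers cover all but 6. So r5c3=6.
Step 4. [r5c6∈{1,5}] 1 has one home in row 5: r5c6 ⇒ r5c6=1.
Step 5. [r2c6∈{5}] only 5 remains possible at r2c6, so r2c6=5.
Step 6. [r4c4∈{2,5}] 5 has one home in row 4: r4c4. So r4c4=5.
Step 7. [r2c1∈{6}] r2c1 has the single candidate 6, so r2c1=6.
Step 8. [r6c5∈{2,5}] r6c5 is the only open cell in row 6 admitting 5. So r6c5=5.
Step 9. [r4c2∈{4,6}] in row 4, 6 fits only at r4c2. So r4c2=6.
Step 10. [r6c6∈{6}] only 6 remains possible at r6c6. So r6c6=6.
Step 11. [r4c1∈{2}] r4c1 is down to just 2, so r4c1=2.
Step 12. [r2c4∈{1}] nothing but 1 survives at r2c4 ⇒ r2c4=1.
Step 13. [r5c5∈{4}] r5c5 has the single candidate 4, so r5c5=4.
Step 14. [r5c1∈{5}] only 5 remains possible at r5c1, so r5c1=5.
Step 15. [r2c2∈{4}] only 4 remains possible at r2c2, so r2c2=4.
Step 16. [r1c1∈{3}] only 3 remains possible at r1c1, so r1c1=3.
Step 17. [r3c5∈{2}] r3c5's peers cover all but 2 ⇒ r3c5=2.
Step 18. [r6c2∈{3}] only 3 remains possible at r6c2, so r6c2=3.
Step 19. [r4c6∈{3}] r4c6 is down to just 3. So r4c6=3.
Step 20. [r4c3∈{4}] r4c3 has the single candidate 4. So r4c3=4.
Step 21. [r6c4∈{2}] r6c4 is down to just 2 ⇒ r6c4=2.

Answer: 3 1 5 4 6 2 / 6 4 2 1 3 5 / 1 5 3 6 2 4 / 2 6 4 5 1 3 / 5 2 6 3 4 1 / 4 3 1 2 5 6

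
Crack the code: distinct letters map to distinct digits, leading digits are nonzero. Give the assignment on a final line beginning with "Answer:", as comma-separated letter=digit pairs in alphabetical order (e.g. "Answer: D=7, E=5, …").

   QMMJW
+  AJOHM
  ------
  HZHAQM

Step 1. [H] H is the leading digit of a 6-digit sum of two 5-digit numbers; the final carry is exactly 1, so H=1.
Step 2. [col 1: W + M ≡ M (mod 10)] in column 1 we have W+M≡M with carry-in 0; given nothing yet and digits 1 already taken and all letters distinct, that pins W to 0, so W=0.
Step 3. [col 1: W + M ≡ M (mod 10)] several values work for M in column 1 (W + M ≡ M (mod 10), carry-in 0); try M=4, so M=4.
Step 4. [col 2: J + H ≡ Q (mod 10)] no forcing yet in column 2 (carry-in 0); J=7 is free and consistent — try it. So J=7.
Step 5. [col 2: J + H ≡ Q (mod 10)] in column 2 we have J+H≡Q with carry-in 0; given J=7, H=1 and digits 0,1,4,7 already taken and all letters distinct, that pins Q to 8, so Q=8.
Step 6. [col 3: M + O ≡ A (mod 10)] no forcing yet in column 3 (carry-in 0); A=6 is free and consistent — try it, so A=6.
Step 7. [col 3: M + O ≡ A (mod 10)] from column 3 (M=4, A=6, carry-in 0, digits 0,1,4,6,7,8 already taken and all letters distinct): O must equal 2 ⇒ O=2.
Step 8. [col 5: Q + A ≡ Z (mod 10)] column 5 reads Q+A+carry(1)=Z with Q=8, A=6; with digits 0,1,2,4,6,7,8 already taken and all letters distinct, the only value for Z is 5 ⇒ Z=5.

Answer: A=6, H=1, J=7, M=4, O=2, Q=8, W=0, Z=5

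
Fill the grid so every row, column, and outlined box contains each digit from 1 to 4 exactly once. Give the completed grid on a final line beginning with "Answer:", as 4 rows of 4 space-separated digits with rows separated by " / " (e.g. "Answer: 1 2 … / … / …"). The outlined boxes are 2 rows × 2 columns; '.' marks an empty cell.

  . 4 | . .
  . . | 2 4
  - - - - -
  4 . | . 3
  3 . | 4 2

Step 1. [r4c2∈{1}] nothing but 1 survives at r4c2 ⇒ r4c2=1.
Step 2. [r1c4∈{1}] r1c4's peers cover all but 1 ⇒ r1c4=1.
Step 3. [r2c1∈{1}] only 1 remains possible at r2c1 ⇒ r2c1=1.
Step 4. [r3c2∈{2}] r3c2 is down to just 2. So r3c2=2.
Step 5. [r1c1∈{2}] only 2 remains possible at r1c1. So r1c1=2.
Step 6. [r2c2∈{3}] r2c2's peers cover all but 3, so r2c2=3.
Step 7. [r1c3∈{3}] only 3 remains possible at r1c3. So r1c3=3.
Step 8. [r3c3∈{1}] r3c3 has the single candidate 1. So r3c3=1.

Answer: 2 4 3 1 / 1 3 2 4 / 4 2 1 3 / 3 1 4 2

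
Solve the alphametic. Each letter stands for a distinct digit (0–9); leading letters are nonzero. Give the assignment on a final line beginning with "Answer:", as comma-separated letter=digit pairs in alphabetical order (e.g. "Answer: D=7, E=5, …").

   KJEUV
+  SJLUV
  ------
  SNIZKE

Step 1. [S] S is the leading digit of a 6-digit sum of two 5-digit numbers; the final carry is exactly 1 ⇒ S=1.
Step 2. [col 1: V + V ≡ E (mod 10)] column 1 (V + V ≡ E (mod 10), carry-in 0) doesn't pin E yet; pick E=6 and continue ⇒ E=6.
Step 3. [col 1: V + V ≡ E (mod 10)] column 1 (V + V ≡ E (mod 10), carry-in 0) doesn't pin V yet; pick V=8 and continue, so V=8.
Step 4. [col 2: U + U ≡ K (mod 10)] U=4 is one option consistent with column 2 (U + U ≡ K (mod 10), carry-in 1) — take it. So U=4.
Step 5. [col 2: U + U ≡ K (mod 10)] from column 2 (U=4, carry-in 1, digits 1,4,6,8 already taken and all letters distinct): K must equal 9. So K=9.
Step 6. [col 3: E + L ≡ Z (mod 10)] from column 3 (E=6, carry-in 0, digits 1,4,6,8,9 already taken and all letters distinct): Z must equal 3. So Z=3.
Step 7. [col 3: E + L ≡ Z (mod 10)] column 3: given E=6, Z=3, carry-in 0, and digits 1,3,4,6,8,9 already taken and all letters distinct, E+L≡Z (mod 10) forces L=7, so L=7.
Step 8. [col 4: J + J ≡ I (mod 10)] column 4: given nothing yet, carry-in 1, and digits 1,3,4,6,7,8,9 already taken and all letters distinct, J+J≡I (mod 10) forces J=2, so J=2.
Step 9. [col 4: J + J ≡ I (mod 10)] column 4: given J=2, carry-in 1, and digits 1,2,3,4,6,7,8,9 already taken and all letters distinct, J+J≡I (mod 10) forces I=5, so I=5.
Step 10. [col 5: K + S ≡ N (mod 10)] column 5: given K=9, S=1, carry-in 0, and digits 1,2,3,4,5,6,7,8,9 already taken and all letters distinct, K+S≡N (mod 10) forces N=0 ⇒ N=0.

Answer: E=6, I=5, J=2, K=9, L=7, N=0, S=1, U=4, V=8, Z=3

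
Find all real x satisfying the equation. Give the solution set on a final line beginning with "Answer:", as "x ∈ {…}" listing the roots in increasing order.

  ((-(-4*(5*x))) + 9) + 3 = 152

Step 1. [((-(-4*(5*x))) + 9) + 3 = 152] 3 comes off first (subtract 3) ⇒ sub: (-(-4*(5*x))) + 9 = 149.
Step 2. [(-(-4*(5*x))) + 9 = 149] peel the +9: subtract 9 from each side ⇒ sub: -(-4*(5*x)) = 140.
Step 3. [-(-4*(5*x)) = 140] leading − — multiply by −1, so neg: -4*(5*x) = -140.
Step 4. [-4*(5*x) = -140] leading coefficient -4: divide by -4. So div: 5*x = 35.
Step 5. [5*x = 35] divide by the outer 5. So div: x = 7.

Answer: x ∈ {7}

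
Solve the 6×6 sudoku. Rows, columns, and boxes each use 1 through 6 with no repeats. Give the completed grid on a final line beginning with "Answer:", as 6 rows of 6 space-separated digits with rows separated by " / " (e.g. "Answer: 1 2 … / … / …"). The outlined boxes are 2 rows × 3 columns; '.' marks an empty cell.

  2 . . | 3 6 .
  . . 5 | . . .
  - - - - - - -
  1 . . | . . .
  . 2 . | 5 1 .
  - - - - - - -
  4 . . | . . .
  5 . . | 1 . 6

Step 1. [r5c4∈{2}] r5c4 has the single candidate 2 ⇒ r5c4=2.
Step 2. [r6c2∈{3}] r6c2 has the single candidate 3 ⇒ r6c2=3.
Step 3. [r2c4∈{4}] r2c4 is down to just 4 ⇒ r2c4=4.
Step 4. [r5c5∈{3,5}] across col 5, 5 lands solely at r5c5. So r5c5=5.
Step 5. [r3c5∈{2,3,4}] col 5 places 3 nowhere but r3c5 ⇒ r3c5=3.
Step 6. [r4c3∈{3,4,6}] across col 3, 3 lands solely at r4c3. So r4c3=3.
Step 7. [r4c1∈{6}] nothing but 6 survives at r4c1, so r4c1=6.
Step 8. [r3c3∈{4}] r3c3 is down to just 4 ⇒ r3c3=4.
Step 9. [r1c3∈{1}] nothing but 1 survives at r1c3. So r1c3=1.
Step 10. [r2c5∈{2}] r2c5 is down to just 2, so r2c5=2.
Step 11. [r5c2∈{1,6}] in row 5, 1 fits only at r5c2. So r5c2=1.
Step 12. [r1c6∈{5}] r1c6 has the single candidate 5 ⇒ r1c6=5.
Step 13. [r3c2∈{5}] only 5 remains possible at r3c2, so r3c2=5.
Step 14. [r6c5∈{4}] r6c5's peers cover all but 4 ⇒ r6c5=4.
Step 15. [r4c6∈{4}] only 4 remains possible at r4c6. So r4c6=4.
Step 16. [r5c6∈{3}] r5c6 is down to just 3 ⇒ r5c6=3.
Step 17. [r1c2∈{4}] r1c2's peers cover all but 4 ⇒ r1c2=4.
Step 18. [r6c3∈{2}] r6c3's peers cover all but 2 ⇒ r6c3=2.
Step 19. [r2c1∈{3}] r2c1's peers cover all but 3. So r2c1=3.
Step 20. [r3c6∈{2}] nothing but 2 survives at r3c6. So r3c6=2.
Step 21. [r2c2∈{6}] only 6 remains possible at r2c2, so r2c2=6.
Step 22. [r5c3∈{6}] nothing but 6 survives at r5c3 ⇒ r5c3=6.
Step 23. [r2c6∈{1}] r2c6's peers cover all but 1, so r2c6=1.
Step 24. [r3c4∈{6}] r3c4 is down to just 6. So r3c4=6.

Answer: 2 4 1 3 6 5 / 3 6 5 4 2 1 / 1 5 4 6 3 2 / 6 2 3 5 1 4 / 4 1 6 2 5 3 / 5 3 2 1 4 6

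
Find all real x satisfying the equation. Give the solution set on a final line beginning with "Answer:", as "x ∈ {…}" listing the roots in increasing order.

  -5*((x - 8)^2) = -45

Step 1. [-5*((x - 8)^2) = -45] divide by the outer -5, so div: (x - 8)^2 = 9.
Step 2. [(x - 8)^2 = 9] 9 ≥ 0, LHS is (·)² — take ±√ ⇒ sqrt: x - 8 = 3 or -3.
Step 3. [x - 8 = 3 or -3] add 8: x sits inside (… - 8). So sub: x = 11 or 5.

Answer: x ∈ {5, 11}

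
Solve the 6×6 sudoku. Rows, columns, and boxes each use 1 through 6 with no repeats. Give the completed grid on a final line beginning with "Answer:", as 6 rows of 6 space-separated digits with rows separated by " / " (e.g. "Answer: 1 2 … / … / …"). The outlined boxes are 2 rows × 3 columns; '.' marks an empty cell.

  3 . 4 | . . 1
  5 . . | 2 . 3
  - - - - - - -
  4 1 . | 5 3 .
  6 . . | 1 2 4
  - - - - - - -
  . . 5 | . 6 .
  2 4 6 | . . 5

Step 1. [r5c2∈{3}] r5c2 is down to just 3 ⇒ r5c2=3.
Step 2. [r1c4∈{6}] r1c4 has the single candidate 6 ⇒ r1c4=6.
Step 3. [r4c2∈{5}] r4c2 has the single candidate 5. So r4c2=5.
Step 4. [r6c4∈{3}] r6c4 is down to just 3, so r6c4=3.
Step 5. [r3c6∈{6}] only 6 remains possible at r3c6 ⇒ r3c6=6.
Step 6. [r4c3∈{3}] nothing but 3 survives at r4c3. So r4c3=3.
Step 7. [r2c5∈{4}] r2c5's peers cover all but 4, so r2c5=4.
Step 8. [r5c4∈{4}] r5c4's peers cover all but 4, so r5c4=4.
Step 9. [r5c1∈{1}] only 1 remains possible at r5c1. So r5c1=1.
Step 10. [r3c3∈{2}] r3c3 has the single candidate 2, so r3c3=2.
Step 11. [r2c2∈{6}] nothing but 6 survives at r2c2, so r2c2=6.
Step 12. [r1c5∈{5}] r1c5 has the single candidate 5 ⇒ r1c5=5.
Step 13. [r5c6∈{2}] only 2 remains possible at r5c6, so r5c6=2.
Step 14. [r2c3∈{1}] r2c3 has the single candidate 1. So r2c3=1.
Step 15. [r1c2∈{2}] r1c2 is down to just 2 ⇒ r1c2=2.
Step 16. [r6c5∈{1}] only 1 remains possible at r6c5, so r6c5=1.

Answer: 3 2 4 6 5 1 / 5 6 1 2 4 3 / 4 1 2 5 3 6 / 6 5 3 1 2 4 / 1 3 5 4 6 2 / 2 4 6 3 1 5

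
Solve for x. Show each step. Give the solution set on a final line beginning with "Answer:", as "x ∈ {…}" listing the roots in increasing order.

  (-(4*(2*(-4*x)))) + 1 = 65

Step 1. [(-(4*(2*(-4*x)))) + 1 = 65] 1 comes off first (subtract 1), so sub: -(4*(2*(-4*x))) = 64.
Step 2. [-(4*(2*(-4*x))) = 64] flip signs both sides. So neg: 4*(2*(-4*x)) = -64.
Step 3. [4*(2*(-4*x)) = -64] leading coefficient 4: divide by 4, so div: 2*(-4*x) = -16.
Step 4. [2*(-4*x) = -16] divide by the outer 2. So div: -4*x = -8.
Step 5. [-4*x = -8] leading coefficient -4: divide by -4. So div: x = 2.

Answer: x ∈ {2}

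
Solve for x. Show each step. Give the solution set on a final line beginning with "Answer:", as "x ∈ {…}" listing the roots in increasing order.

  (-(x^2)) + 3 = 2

Step 1. [(-(x^2)) + 3 = 2] subtract 3: x sits inside (… + 3) ⇒ sub: -(x^2) = -1.
Step 2. [-(x^2) = -1] leading − — multiply by −1, so neg: x^2 = 1.
Step 3. [x^2 = 1] √ both sides: 1 ≥ 0 gives two branches ⇒ sqrt: x = 1 or -1.

Answer: x ∈ {-1, 1}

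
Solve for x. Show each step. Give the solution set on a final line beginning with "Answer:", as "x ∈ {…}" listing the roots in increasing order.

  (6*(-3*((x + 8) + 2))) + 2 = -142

Step 1. [(6*(-3*((x + 8) + 2))) + 2 = -142] +2 is outermost — subtract 2 both sides ⇒ sub: 6*(-3*((x + 8) + 2)) = -144.
Step 2. [6*(-3*((x + 8) + 2)) = -144] 6 out front; divide by 6 ⇒ div: -3*((x + 8) + 2) = -24.
Step 3. [-3*((x + 8) + 2) = -24] divide by the outer -3, so div: (x + 8) + 2 = 8.
Step 4. [(x + 8) + 2 = 8] 2 comes off first (subtract 2) ⇒ sub: x + 8 = 6.
Step 5. [x + 8 = 6] peel the +8: subtract 8 from each side, so sub: x = -2.

Answer: x ∈ {-2}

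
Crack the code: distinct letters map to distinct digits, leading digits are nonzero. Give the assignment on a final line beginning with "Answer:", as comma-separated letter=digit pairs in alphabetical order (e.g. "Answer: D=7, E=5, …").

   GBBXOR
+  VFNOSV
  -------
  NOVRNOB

Step 1. [col 1: R + V ≡ B (mod 10)] several values work for B in column 1 (R + V ≡ B (mod 10), carry-in 0); try B=2 ⇒ B=2.
Step 2. [N] the sum has 7 digits but both addends have 6; that extra leading digit N is the final carry, namely 1 ⇒ N=1.
Step 3. [col 1: R + V ≡ B (mod 10)] V=8 is one option consistent with column 1 (R + V ≡ B (mod 10), carry-in 0) — take it ⇒ V=8.
Step 4. [col 1: R + V ≡ B (mod 10)] column 1: given V=8, B=2, carry-in 0, and digits 1,2,8 already taken and all letters distinct, R+V≡B (mod 10) forces R=4 ⇒ R=4.
Step 5. [col 2: O + S ≡ O (mod 10)] from column 2 (nothing yet, carry-in 1, digits 1,2,4,8 already taken and all letters distinct): S must equal 9. So S=9.
Step 6. [col 2: O + S ≡ O (mod 10)] no forcing yet in column 2 (carry-in 1); O=3 is free and consistent — try it, so O=3.
Step 7. [col 3: X + O ≡ N (mod 10)] from column 3 (O=3, N=1, carry-in 1, digits 1,2,3,4,8,9 already taken and all letters distinct): X must equal 7, so X=7.
Step 8. [col 5: B + F ≡ V (mod 10)] from column 5 (B=2, V=8, carry-in 0, digits 1,2,3,4,7,8,9 already taken and all letters distinct): F must equal 6. So F=6.
Step 9. [col 6: G + V ≡ O (mod 10)] from column 6 (V=8, O=3, carry-in 0, digits 1,2,3,4,6,7,8,9 already taken and all letters distinct): G must equal 5. So G=5.

Answer: B=2, F=6, G=5, N=1, O=3, R=4, S=9, V=8, X=7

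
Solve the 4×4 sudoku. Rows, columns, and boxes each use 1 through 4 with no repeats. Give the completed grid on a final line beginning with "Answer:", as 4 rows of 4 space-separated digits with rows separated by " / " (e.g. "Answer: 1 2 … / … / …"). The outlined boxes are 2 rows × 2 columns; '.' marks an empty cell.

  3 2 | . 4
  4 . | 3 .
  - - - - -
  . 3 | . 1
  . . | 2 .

Step 1. [r4c1∈{1}] r4c1 has the single candidate 1 ⇒ r4c1=1.
Step 2. [r2c4∈{2}] only 2 remains possible at r2c4, so r2c4=2.
Step 3. [r4c2∈{4}] r4c2 has the single candidate 4 ⇒ r4c2=4.
Step 4. [r2c2∈{1}] r2c2 is down to just 1. So r2c2=1.
Step 5. [r1c3∈{1}] r1c3 is down to just 1 ⇒ r1c3=1.
Step 6. [r3c3∈{4}] r3c3's peers cover all but 4, so r3c3=4.
Step 7. [r3c1∈{2}] r3c1's peers cover all but 2. So r3c1=2.
Step 8. [r4c4∈{3}] r4c4 is down to just 3, so r4c4=3.

Answer: 3 2 1 4 / 4 1 3 2 / 2 3 4 1 / 1 4 2 3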